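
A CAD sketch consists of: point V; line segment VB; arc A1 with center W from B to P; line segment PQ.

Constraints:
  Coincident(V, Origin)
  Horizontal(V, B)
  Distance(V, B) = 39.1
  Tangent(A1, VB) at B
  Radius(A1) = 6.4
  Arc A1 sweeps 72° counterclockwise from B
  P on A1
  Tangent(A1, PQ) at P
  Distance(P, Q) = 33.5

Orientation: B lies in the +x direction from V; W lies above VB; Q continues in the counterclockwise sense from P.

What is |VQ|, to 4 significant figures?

66.34

V is at the origin; VB is horizontal with |VB| = 39.1 and B on the +x side, so B = (39.10, 0.000). A1 meets VB tangentially, so WB is at right angles to VB, so W = B + (0, 6.4) = (39.10, 6.400). On A1, B sits at bearing -90° from W; a 72° counterclockwise sweep puts P at bearing -18°, so P = W + 6.4·(cos -18°, sin -18°) = (45.19, 4.422). Since A1 is tangent to PQ there, WP ⟂ PQ, so PQ runs along (−sin -18°, cos -18°); with |PQ| = 33.5, Q = (55.54, 36.28). Then |VQ| = |Q − V| = 66.34.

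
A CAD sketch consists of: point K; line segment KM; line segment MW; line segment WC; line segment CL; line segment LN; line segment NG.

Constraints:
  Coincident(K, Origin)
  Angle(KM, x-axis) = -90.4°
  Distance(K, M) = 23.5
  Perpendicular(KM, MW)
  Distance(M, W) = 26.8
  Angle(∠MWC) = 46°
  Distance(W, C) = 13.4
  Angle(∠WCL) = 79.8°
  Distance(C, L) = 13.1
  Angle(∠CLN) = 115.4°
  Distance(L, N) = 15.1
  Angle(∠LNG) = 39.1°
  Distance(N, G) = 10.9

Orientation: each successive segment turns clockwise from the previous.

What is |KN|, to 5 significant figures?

41.415

∠WCL = 79.8° gives CL at -54.600° from the x-axis; with |CL| = 13.1, L = (-9.9993, -24.417). ∠CLN = 115.4° gives LN at -119.20° from the x-axis; with |LN| = 15.1, N = (-17.366, -37.598). Then |KN| = |N − K| = 41.415.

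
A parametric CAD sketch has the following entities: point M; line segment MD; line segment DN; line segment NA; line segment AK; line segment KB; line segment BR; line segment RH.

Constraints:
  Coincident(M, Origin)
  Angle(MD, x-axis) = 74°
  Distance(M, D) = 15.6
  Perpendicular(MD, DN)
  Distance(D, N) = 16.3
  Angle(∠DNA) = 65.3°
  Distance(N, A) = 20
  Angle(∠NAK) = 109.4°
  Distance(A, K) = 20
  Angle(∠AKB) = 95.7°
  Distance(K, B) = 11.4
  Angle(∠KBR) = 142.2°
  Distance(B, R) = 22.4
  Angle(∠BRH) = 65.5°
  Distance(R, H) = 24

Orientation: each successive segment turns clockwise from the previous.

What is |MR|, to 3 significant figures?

28.5

M is at the origin; MD runs at 74.0° with length 15.6, so D = (4.30, 15.0). The perpendicularity gives DN at right angles to MD, so DN runs at -16.0°; with |DN| = 16.3, N = (20.0, 10.5). ∠DNA = 65.3° gives NA at -131° from the x-axis; with |NA| = 20.0, A = (6.93, -4.66). ∠NAK = 109.4° gives AK at 159° from the x-axis; with |AK| = 20.0, K = (-11.7, 2.61). ∠AKB = 95.7° gives KB at 74.4° from the x-axis; with |KB| = 11.4, B = (-8.64, 13.6). ∠KBR = 142.2° gives BR at 36.6° from the x-axis; with |BR| = 22.4, R = (9.34, 26.9). Then |MR| = |R − M| = 28.5.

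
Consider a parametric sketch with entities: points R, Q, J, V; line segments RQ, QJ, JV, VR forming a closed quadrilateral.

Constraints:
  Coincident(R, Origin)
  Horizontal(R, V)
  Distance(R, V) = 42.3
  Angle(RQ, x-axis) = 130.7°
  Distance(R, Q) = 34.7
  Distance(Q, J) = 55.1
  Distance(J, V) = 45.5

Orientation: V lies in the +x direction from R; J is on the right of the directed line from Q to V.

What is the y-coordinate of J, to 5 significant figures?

-22.577

R is at the origin; R and V share the same y with |RV| = 42.3 and V in +x, so V = (42.3, 0). RQ runs at 130.7° with |RQ| = 34.7, so Q = (-22.628, 26.307). J is determined by |QJ| = 55.1 and |JV| = 45.5 together: it lies at the intersection of circle(Q, 55.1) and circle(V, 45.5). With |QV| = 70.055, the foot of the radical line on QV is 41.920 from Q and the perpendicular offset is √(55.1² − 41.920²) = 35.759. Taking the right-of-QV solution: J = (2.7962, -22.577).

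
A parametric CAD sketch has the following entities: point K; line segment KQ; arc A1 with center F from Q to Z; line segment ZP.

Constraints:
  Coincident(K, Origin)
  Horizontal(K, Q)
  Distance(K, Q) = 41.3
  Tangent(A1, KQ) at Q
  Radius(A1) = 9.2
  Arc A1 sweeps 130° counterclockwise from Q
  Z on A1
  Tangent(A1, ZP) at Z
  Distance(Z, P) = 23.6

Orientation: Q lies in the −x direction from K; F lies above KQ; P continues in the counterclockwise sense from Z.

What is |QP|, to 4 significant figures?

34.17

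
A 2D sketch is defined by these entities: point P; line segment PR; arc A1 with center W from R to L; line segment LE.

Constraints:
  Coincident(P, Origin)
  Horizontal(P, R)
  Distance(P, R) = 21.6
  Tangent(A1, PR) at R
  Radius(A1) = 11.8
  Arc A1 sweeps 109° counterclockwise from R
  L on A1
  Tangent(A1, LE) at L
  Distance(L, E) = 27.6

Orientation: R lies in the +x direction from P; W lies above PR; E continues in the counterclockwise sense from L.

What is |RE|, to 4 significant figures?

41.79

P is at the origin; PR is horizontal with |PR| = 21.6 and R on the +x side, so R = (21.60, 0.000). Since A1 is tangent to PR there, WR ⟂ PR, so W = R + (0, 11.8) = (21.60, 11.80). On A1, R sits at bearing -90° from W; a 109° counterclockwise sweep puts L at bearing 19°, so L = W + 11.8·(cos 19°, sin 19°) = (32.76, 15.64). Tangency of A1 to LE means the radius WL is perpendicular to LE, so LE runs along (−sin 19°, cos 19°); with |LE| = 27.6, E = (23.77, 41.74). Then |RE| = |E − R| = 41.79.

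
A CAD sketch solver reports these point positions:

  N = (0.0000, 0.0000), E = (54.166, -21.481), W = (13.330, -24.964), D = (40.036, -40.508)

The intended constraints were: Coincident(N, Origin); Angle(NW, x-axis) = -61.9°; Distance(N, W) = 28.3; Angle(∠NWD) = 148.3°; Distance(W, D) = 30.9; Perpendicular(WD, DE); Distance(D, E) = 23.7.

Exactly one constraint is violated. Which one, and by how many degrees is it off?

Perpendicular(WD, DE) — off by 6.40°.

N = (0.00, 0.00) ✓; NW at -61.90° ✓; |NW| = 28.30 ✓; ∠NWD = 148.3° ✓; |WD| = 30.90 ✓; ∠(WD, DE) = 83.60° ✗; |DE| = 23.70 ✓.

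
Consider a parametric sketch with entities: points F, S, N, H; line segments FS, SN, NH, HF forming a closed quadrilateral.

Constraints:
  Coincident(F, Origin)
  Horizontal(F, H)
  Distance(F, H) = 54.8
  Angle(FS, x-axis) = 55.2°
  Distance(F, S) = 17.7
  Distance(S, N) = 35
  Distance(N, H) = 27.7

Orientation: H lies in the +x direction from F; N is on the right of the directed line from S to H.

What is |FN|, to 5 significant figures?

33.670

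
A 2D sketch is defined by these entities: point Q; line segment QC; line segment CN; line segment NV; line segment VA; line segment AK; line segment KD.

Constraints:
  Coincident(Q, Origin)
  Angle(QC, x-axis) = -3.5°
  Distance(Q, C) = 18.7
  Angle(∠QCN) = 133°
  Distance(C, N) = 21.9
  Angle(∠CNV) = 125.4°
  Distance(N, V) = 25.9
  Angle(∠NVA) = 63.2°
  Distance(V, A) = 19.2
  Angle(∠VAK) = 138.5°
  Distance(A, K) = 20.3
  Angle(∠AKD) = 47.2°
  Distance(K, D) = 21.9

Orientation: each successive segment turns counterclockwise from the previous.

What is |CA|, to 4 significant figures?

29.94

∠CNV = 125.4° gives NV at 98.10° from the x-axis; with |NV| = 25.9, V = (30.90, 39.57). ∠NVA = 63.2° gives VA at -145.1° from the x-axis; with |VA| = 19.2, A = (15.15, 28.59). Then |CA| = |A − C| = 29.94.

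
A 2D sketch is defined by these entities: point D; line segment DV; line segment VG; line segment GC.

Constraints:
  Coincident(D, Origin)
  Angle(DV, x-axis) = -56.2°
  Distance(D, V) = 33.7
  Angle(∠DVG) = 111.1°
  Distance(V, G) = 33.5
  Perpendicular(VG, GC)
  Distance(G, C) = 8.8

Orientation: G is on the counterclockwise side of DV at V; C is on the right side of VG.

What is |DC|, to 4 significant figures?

60.84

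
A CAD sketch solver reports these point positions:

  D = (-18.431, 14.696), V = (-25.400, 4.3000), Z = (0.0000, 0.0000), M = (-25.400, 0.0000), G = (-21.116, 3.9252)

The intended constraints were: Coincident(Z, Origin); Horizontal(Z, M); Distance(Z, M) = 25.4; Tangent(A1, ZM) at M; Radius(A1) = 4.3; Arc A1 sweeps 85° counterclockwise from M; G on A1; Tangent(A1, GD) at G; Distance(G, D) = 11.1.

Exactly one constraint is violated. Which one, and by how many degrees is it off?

Tangent(A1, GD) at G — off by 9.00°.

Z = (0.00, 0.00) ✓; Z.y = 0.00, M.y = 0.00 ✓; |ZM| = 25.40 ✓; ∠(VM, MZ) = 90.00° ✓; |VM| = 4.300 ✓; bearing(V→G) − bearing(V→M) = 85.00° ✓; |VG| = 4.300 ✓; ∠(VG, GD) = 99.00° ✗; |GD| = 11.10 ✓.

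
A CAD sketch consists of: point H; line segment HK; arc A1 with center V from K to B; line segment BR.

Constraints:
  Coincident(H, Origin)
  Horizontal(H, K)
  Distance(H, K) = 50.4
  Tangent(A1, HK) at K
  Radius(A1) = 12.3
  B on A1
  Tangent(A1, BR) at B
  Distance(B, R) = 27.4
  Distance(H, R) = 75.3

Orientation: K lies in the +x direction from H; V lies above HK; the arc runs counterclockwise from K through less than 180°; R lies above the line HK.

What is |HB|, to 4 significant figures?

63.71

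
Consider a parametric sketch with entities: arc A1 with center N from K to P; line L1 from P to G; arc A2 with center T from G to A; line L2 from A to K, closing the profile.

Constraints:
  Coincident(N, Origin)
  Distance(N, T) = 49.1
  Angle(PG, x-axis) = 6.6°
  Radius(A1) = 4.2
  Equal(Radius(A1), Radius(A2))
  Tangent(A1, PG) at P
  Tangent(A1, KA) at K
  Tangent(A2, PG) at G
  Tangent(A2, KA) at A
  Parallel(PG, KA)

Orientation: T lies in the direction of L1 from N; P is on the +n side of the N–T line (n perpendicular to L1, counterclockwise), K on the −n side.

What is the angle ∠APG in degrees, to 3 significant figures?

9.71°

The slot axis is L1's direction at 6.6°, so u = (cos 6.6°, sin 6.6°) = (0.993, 0.115) and n = (−sin 6.6°, cos 6.6°) = (-0.115, 0.993). N is at the origin and T lies 49.1 along u from N, so T = 49.1·u = (48.8, 5.64). Tangency of A1 to both parallel lines with radius 4.2 puts P and K at N ± 4.2·n: P = (-0.483, 4.17), K = (0.483, -4.17). Equal radii place G and A the same way about T: G = T + 4.2·n = (48.3, 9.82), A = T − 4.2·n = (49.3, 1.47). Then cos ∠APG = PA·PG / (|PA||PG|), giving 9.71°.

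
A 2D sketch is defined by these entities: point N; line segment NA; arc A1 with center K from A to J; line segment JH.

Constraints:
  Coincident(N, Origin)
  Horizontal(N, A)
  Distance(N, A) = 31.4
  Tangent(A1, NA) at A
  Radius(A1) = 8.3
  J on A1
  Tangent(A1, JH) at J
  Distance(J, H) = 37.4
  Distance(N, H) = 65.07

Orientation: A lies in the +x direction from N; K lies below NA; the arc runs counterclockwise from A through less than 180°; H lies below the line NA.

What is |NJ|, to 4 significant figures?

28.67

Checks: N.y = 0.00, A.y = 0.00 ✓; |KJ| = 8.300 ✓; ∠(KJ, JH) = 90.00° ✓; |JH| = 37.40 ✓; |NH| = 65.07 ✓.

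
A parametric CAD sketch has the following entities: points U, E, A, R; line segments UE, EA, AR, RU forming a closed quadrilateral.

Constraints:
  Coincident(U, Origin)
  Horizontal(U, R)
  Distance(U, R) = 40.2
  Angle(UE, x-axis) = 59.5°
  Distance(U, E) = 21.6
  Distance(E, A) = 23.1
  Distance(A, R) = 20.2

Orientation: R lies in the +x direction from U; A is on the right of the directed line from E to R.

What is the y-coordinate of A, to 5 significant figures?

-2.5768

U is at the origin; UR is horizontal with |UR| = 40.2 and R in +x, so R = (40.2, 0). UE runs at 59.5° with |UE| = 21.6, so E = (10.963, 18.611). A is determined by |EA| = 23.1 and |AR| = 20.2 together: it lies at the intersection of circle(E, 23.1) and circle(R, 20.2). With |ER| = 34.658, the foot of the radical line on ER is 19.141 from E and the perpendicular offset is √(23.1² − 19.141²) = 12.932. Taking the right-of-ER solution: A = (20.165, -2.5768).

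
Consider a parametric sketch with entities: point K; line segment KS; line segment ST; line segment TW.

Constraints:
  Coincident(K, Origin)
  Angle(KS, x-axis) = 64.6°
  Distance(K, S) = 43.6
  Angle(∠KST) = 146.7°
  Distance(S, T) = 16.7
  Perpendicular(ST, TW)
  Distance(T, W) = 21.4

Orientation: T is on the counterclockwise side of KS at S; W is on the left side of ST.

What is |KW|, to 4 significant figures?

53.20

K is at the origin; KS runs at 64.6° with length 43.6, so S = 43.6·(cos 64.6°, sin 64.6°) = (18.70, 39.39). ∠KST = 146.7°, so ST runs at 64.6° + (180° − 146.7°) = 97.90° from the x-axis; with |ST| = 16.7, T = S + 16.7·(cos 97.90°, sin 97.90°) = (16.41, 55.93). The perpendicularity gives TW at right angles to ST; with |TW| = 21.4 on the left of ST, W = T + 21.4·(-0.9905, -0.1374) = (-4.791, 52.99). Then |KW| = |W − K| = 53.20.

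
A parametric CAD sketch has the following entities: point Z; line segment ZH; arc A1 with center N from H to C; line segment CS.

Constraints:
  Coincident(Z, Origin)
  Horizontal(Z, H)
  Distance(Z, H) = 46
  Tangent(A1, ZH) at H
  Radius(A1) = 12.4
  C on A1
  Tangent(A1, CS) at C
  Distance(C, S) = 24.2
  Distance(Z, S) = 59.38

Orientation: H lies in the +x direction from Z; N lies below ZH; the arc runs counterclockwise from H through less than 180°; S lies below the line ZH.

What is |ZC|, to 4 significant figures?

38.74

Z is at the origin; ZH is horizontal with |ZH| = 46.0 and H on the +x side, so H = (46.00, 0.000). Tangency of A1 to ZH means the radius NH is perpendicular to ZH, so N = H + (0, -12.4) = (46.00, -12.40). Since NC ⟂ CS (tangency), |NS| = √(12.4² + 24.2²) = 27.19 regardless of where C sits on A1. So S lies on both circle(Z, 59.38) and circle(N, 27.19); the below-ZH intersection is S = (44.30, -39.54). C is the foot of the tangent from S: C = (34.63, -17.35).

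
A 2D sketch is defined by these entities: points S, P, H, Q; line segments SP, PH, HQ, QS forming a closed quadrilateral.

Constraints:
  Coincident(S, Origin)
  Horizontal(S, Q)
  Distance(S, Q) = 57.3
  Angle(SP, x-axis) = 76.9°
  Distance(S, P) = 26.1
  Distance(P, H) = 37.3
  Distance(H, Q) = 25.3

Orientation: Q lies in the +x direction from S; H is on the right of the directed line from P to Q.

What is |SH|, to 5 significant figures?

32.052

Checks: S.y = 0.00, Q.y = 0.00 ✓; |PH| = 37.30 ✓; |HQ| = 25.30 ✓.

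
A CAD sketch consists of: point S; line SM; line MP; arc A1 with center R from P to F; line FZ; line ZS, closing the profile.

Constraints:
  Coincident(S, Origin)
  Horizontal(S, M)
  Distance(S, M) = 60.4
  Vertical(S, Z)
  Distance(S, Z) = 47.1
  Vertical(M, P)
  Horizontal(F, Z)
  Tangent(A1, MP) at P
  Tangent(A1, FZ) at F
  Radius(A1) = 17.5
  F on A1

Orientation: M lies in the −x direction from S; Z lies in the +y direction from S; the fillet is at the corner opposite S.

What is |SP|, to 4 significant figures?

67.26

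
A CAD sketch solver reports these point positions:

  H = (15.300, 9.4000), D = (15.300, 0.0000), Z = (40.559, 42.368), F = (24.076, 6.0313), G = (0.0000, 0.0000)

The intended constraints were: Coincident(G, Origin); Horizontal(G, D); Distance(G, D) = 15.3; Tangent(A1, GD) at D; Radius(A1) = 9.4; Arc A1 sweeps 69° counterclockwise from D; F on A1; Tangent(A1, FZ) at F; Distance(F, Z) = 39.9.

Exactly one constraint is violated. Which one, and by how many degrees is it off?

Tangent(A1, FZ) at F — off by 3.40°.

G = (0.00, 0.00) ✓; G.y = 0.00, D.y = 0.00 ✓; |GD| = 15.30 ✓; ∠(HD, DG) = 90.00° ✓; |HD| = 9.400 ✓; bearing(H→F) − bearing(H→D) = 69.00° ✓; |HF| = 9.400 ✓; ∠(HF, FZ) = 93.40° ✗; |FZ| = 39.90 ✓.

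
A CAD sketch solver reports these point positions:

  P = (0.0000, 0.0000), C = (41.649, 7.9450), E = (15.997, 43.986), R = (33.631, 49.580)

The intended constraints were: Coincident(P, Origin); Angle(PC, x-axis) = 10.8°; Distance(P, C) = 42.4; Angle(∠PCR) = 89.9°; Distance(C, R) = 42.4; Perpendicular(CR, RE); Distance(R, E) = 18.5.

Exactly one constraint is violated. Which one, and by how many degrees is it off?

Perpendicular(CR, RE) — off by 6.70°.

P = (0.00, 0.00) ✓; PC at 10.80° ✓; |PC| = 42.40 ✓; ∠PCR = 89.90° ✓; |CR| = 42.40 ✓; ∠(CR, RE) = 96.70° ✗; |RE| = 18.50 ✓.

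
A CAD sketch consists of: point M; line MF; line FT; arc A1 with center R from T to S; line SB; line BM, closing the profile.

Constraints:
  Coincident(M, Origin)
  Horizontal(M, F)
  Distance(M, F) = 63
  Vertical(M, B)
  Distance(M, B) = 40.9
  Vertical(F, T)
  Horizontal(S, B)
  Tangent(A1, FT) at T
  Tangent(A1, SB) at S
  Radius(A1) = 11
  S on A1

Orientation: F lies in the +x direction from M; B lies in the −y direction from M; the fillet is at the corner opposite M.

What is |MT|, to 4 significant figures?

69.74

M is at the origin; MF is horizontal with |MF| = 63.0 and F on the +x side, so F = (63.00, 0.000). M and B share the same x with |MB| = 40.9 and B on the −y side, so B = (0.000, -40.90). The virtual corner opposite M is at (63.00, -40.90). Tangency of A1 to FT means the radius RT is perpendicular to FT and since A1 is tangent to SB there, RS ⟂ SB, with radius 11.0, so the center R sits 11.0 in from both sides at R = (52.00, -29.90). That places the tangent points at T = (63.00, -29.90) on FT and S = (52.00, -40.90) on SB. Then |MT| = |T − M| = 69.74.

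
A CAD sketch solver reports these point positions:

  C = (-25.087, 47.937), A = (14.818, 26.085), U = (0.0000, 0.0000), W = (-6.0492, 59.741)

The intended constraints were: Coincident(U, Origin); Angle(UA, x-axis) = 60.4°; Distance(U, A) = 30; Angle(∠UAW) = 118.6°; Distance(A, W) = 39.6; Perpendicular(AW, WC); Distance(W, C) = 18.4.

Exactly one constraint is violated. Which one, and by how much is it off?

Distance(W, C) = 18.4 — off by 4.00.

U = (0.00, 0.00) ✓; UA at 60.40° ✓; |UA| = 30.00 ✓; ∠UAW = 118.6° ✓; |AW| = 39.60 ✓; ∠(AW, WC) = 90.00° ✓; |WC| = 22.40 ✗.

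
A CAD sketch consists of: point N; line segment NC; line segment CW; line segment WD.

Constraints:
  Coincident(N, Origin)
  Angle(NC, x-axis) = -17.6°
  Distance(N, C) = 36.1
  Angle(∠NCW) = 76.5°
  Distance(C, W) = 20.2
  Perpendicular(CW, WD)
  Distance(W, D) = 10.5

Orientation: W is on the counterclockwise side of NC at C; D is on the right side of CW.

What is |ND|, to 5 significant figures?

47.098

∠NCW = 76.5°, so CW runs at -17.6° + (180° − 76.5°) = 85.900° from the x-axis; with |CW| = 20.2, W = C + 20.2·(cos 85.900°, sin 85.900°) = (35.854, 9.2328). CW is perpendicular to WD; with |WD| = 10.5 on the right of CW, D = W + 10.5·(0.99744, -0.071497) = (46.328, 8.4820). Then |ND| = |D − N| = 47.098.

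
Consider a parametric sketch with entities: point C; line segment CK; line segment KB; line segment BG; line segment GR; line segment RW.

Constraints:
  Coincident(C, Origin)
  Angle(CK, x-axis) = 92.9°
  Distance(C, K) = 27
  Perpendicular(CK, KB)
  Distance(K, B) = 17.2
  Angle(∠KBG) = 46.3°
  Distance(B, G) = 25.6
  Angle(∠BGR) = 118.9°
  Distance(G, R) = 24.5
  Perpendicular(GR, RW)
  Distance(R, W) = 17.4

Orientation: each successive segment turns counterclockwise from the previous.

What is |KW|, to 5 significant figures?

20.252

C is at the origin; CK runs at 92.9° with length 27.0, so K = (-1.3660, 26.965). CK ⟂ KB, so KB runs at -177.10°; with |KB| = 17.2, B = (-18.544, 26.095). ∠KBG = 46.3° gives BG at -43.400° from the x-axis; with |BG| = 25.6, G = (0.056329, 8.5058). ∠BGR = 118.9° gives GR at 17.700° from the x-axis; with |GR| = 24.5, R = (23.397, 15.955). The perpendicularity gives RW at right angles to GR, so RW runs at 107.70°; with |RW| = 17.4, W = (18.106, 32.531). Then |KW| = |W − K| = 20.252.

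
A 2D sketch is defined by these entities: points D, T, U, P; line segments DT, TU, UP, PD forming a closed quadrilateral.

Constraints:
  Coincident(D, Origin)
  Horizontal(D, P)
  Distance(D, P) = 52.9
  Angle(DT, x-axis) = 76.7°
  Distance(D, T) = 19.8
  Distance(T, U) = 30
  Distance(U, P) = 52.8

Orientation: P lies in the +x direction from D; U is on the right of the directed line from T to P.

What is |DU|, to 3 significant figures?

10.6

D is at the origin; D and P share the same y with |DP| = 52.9 and P in +x, so P = (52.9, 0). DT runs at 76.7° with |DT| = 19.8, so T = (4.55, 19.3). U is determined by |TU| = 30.0 and |UP| = 52.8 together: it lies at the intersection of circle(T, 30.0) and circle(P, 52.8). With |TP| = 52.0, the foot of the radical line on TP is 7.88 from T and the perpendicular offset is √(30.0² − 7.88²) = 28.9. Taking the right-of-TP solution: U = (1.16, -10.5).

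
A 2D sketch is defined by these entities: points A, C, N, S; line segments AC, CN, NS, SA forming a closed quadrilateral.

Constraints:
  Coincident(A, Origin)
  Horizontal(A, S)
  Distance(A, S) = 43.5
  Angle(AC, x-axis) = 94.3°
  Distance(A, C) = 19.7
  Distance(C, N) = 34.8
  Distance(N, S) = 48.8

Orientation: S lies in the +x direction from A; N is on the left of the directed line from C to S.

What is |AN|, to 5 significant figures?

49.959

A is at the origin; A and S share the same y with |AS| = 43.5 and S in +x, so S = (43.5, 0). AC runs at 94.3° with |AC| = 19.7, so C = (-1.4771, 19.645). N is determined by |CN| = 34.8 and |NS| = 48.8 together: it lies at the intersection of circle(C, 34.8) and circle(S, 48.8). With |CS| = 49.080, the foot of the radical line on CS is 12.617 from C and the perpendicular offset is √(34.8² − 12.617²) = 32.432. Taking the left-of-CS solution: N = (23.066, 44.316).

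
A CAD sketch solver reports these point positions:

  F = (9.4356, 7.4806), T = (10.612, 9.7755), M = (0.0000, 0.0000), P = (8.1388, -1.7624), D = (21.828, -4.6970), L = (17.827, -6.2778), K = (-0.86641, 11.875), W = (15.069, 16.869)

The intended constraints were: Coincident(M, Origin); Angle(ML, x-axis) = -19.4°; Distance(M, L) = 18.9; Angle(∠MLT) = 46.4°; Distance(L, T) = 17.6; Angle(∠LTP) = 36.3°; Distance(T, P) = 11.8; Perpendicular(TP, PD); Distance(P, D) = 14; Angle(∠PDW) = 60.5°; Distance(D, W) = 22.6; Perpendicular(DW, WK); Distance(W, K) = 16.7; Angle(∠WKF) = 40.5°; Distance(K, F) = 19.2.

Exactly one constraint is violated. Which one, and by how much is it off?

Distance(K, F) = 19.2 — off by 8.00.

M = (0.00, 0.00) ✓; ML at -19.40° ✓; |ML| = 18.90 ✓; ∠MLT = 46.40° ✓; |LT| = 17.60 ✓; ∠LTP = 36.30° ✓; |TP| = 11.80 ✓; ∠(TP, PD) = 90.00° ✓; |PD| = 14.00 ✓; ∠PDW = 60.50° ✓; |DW| = 22.60 ✓; ∠(DW, WK) = 90.00° ✓; |WK| = 16.70 ✓; ∠WKF = 40.50° ✓; |KF| = 11.20 ✗.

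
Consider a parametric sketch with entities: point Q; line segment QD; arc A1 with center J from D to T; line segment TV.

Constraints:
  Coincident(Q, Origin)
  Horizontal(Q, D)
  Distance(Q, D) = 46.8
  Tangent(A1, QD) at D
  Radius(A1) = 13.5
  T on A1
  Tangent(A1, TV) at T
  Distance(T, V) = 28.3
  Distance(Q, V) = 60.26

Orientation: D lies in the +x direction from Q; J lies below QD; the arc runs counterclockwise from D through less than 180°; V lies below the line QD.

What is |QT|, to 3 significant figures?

37.7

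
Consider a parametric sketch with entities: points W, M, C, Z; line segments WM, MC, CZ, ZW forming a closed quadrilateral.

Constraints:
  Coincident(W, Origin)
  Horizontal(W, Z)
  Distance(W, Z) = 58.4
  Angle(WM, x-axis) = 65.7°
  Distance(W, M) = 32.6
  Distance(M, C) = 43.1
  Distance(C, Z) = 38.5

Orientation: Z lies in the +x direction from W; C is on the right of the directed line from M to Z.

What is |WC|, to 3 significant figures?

25.3

Checks: W = (0.00, 0.00) ✓; |MC| = 43.10 ✓; |CZ| = 38.50 ✓.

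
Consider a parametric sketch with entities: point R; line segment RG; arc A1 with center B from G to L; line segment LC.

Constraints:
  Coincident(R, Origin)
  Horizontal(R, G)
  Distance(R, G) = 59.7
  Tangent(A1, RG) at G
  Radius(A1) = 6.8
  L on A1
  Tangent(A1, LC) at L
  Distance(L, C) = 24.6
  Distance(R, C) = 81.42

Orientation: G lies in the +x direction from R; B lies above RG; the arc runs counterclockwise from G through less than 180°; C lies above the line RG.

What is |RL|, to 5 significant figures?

65.767

R is at the origin; RG is horizontal with |RG| = 59.7 and G on the +x side, so G = (59.700, 0.0000). Since A1 is tangent to RG there, BG ⟂ RG, so B = G + (0, 6.8) = (59.700, 6.8000). Since BL ⟂ LC (tangency), |BC| = √(6.8² + 24.6²) = 25.523 regardless of where L sits on A1. So C lies on both circle(R, 81.42) and circle(B, 25.523); the above-RG intersection is C = (77.438, 25.151). L is the foot of the tangent from C: L = (65.672, 3.5476).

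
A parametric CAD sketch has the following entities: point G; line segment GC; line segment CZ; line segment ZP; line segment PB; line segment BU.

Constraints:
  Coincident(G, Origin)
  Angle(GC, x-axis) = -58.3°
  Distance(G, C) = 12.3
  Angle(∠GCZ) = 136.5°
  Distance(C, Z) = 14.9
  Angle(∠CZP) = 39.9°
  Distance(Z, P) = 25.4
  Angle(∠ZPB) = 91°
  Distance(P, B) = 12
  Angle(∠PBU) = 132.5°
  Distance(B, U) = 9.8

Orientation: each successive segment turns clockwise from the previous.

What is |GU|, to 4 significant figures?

11.24

G is at the origin; GC runs at -58.3° with length 12.3, so C = (6.463, -10.46). ∠GCZ = 136.5° gives CZ at -101.8° from the x-axis; with |CZ| = 14.9, Z = (3.416, -25.05). ∠CZP = 39.9° gives ZP at 118.1° from the x-axis; with |ZP| = 25.4, P = (-8.547, -2.644). ∠ZPB = 91.0° gives PB at 29.10° from the x-axis; with |PB| = 12.0, B = (1.938, 3.192). ∠PBU = 132.5° gives BU at -18.40° from the x-axis; with |BU| = 9.8, U = (11.24, 0.09859). Then |GU| = |U − G| = 11.24.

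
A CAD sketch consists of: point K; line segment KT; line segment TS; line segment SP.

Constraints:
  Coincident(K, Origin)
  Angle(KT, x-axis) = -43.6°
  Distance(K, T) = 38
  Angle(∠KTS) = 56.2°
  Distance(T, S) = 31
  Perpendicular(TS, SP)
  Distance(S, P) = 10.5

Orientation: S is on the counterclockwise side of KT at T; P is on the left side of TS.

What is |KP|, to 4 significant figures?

23.27

∠KTS = 56.2°, so TS runs at -43.6° + (180° − 56.2°) = 80.20° from the x-axis; with |TS| = 31.0, S = T + 31.0·(cos 80.20°, sin 80.20°) = (32.80, 4.342). TS ⟂ SP; with |SP| = 10.5 on the left of TS, P = S + 10.5·(-0.9854, 0.1702) = (22.45, 6.129). Then |KP| = |P − K| = 23.27.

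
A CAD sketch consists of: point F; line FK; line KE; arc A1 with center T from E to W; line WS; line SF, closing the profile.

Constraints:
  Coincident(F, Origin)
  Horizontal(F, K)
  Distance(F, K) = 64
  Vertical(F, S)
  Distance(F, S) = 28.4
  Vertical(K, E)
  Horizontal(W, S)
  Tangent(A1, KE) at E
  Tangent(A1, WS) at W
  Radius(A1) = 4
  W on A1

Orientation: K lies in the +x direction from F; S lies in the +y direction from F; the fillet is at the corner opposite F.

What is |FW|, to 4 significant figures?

66.38

F is at the origin; FK is horizontal with |FK| = 64.0 and K on the +x side, so K = (64.00, 0.000). FS is vertical with |FS| = 28.4 and S on the +y side, so S = (0.000, 28.40). The virtual corner opposite F is at (64.00, 28.40). Tangency of A1 to KE means the radius TE is perpendicular to KE and the tangent condition forces TW to be normal to WS, with radius 4.0, so the center T sits 4.0 in from both sides at T = (60.00, 24.40). That places the tangent points at E = (64.00, 24.40) on KE and W = (60.00, 28.40) on WS. Then |FW| = |W − F| = 66.38.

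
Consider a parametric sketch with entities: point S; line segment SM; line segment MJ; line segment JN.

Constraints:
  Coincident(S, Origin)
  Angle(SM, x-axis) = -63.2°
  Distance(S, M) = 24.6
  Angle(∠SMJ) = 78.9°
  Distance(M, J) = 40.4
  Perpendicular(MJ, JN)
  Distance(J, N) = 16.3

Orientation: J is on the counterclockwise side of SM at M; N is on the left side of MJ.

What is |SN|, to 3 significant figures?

36.5

S is at the origin; SM runs at -63.2° with length 24.6, so M = 24.6·(cos -63.2°, sin -63.2°) = (11.1, -22.0). ∠SMJ = 78.9°, so MJ runs at -63.2° + (180° − 78.9°) = 37.9° from the x-axis; with |MJ| = 40.4, J = M + 40.4·(cos 37.9°, sin 37.9°) = (43.0, 2.86). The perpendicularity gives JN at right angles to MJ; with |JN| = 16.3 on the left of MJ, N = J + 16.3·(-0.614, 0.789) = (33.0, 15.7). Then |SN| = |N − S| = 36.5.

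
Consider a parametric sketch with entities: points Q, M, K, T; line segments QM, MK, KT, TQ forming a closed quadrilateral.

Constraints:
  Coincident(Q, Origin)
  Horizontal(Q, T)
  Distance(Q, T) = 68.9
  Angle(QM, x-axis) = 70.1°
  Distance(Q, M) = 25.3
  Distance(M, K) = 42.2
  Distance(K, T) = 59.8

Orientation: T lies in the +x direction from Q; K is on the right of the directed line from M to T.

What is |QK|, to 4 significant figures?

21.84

Checks: |MK| = 42.20 ✓; |KT| = 59.80 ✓.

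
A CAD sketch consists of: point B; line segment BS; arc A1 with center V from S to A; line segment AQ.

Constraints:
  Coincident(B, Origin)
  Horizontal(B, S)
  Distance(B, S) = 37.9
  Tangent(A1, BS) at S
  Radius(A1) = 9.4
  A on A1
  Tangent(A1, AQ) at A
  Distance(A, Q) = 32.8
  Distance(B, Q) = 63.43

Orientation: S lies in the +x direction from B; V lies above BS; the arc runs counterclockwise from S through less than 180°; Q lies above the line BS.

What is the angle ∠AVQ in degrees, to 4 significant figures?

74.01°

Checks: ∠(VS, SB) = 90.00° ✓; |VS| = 9.400 ✓; |VA| = 9.400 ✓; ∠(VA, AQ) = 90.00° ✓; |AQ| = 32.80 ✓; |BQ| = 63.43 ✓.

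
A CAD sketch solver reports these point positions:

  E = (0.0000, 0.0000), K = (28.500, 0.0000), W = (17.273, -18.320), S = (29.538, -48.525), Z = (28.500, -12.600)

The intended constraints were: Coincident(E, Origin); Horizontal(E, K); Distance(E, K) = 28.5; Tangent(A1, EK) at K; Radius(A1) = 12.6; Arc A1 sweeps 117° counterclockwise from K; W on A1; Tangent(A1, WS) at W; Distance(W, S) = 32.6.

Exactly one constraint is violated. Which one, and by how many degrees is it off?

Tangent(A1, WS) at W — off by 4.90°.

E = (0.00, 0.00) ✓; E.y = 0.00, K.y = 0.00 ✓; |EK| = 28.50 ✓; ∠(ZK, KE) = 90.00° ✓; |ZK| = 12.60 ✓; bearing(Z→W) − bearing(Z→K) = 117.0° ✓; |ZW| = 12.60 ✓; ∠(ZW, WS) = 94.90° ✗; |WS| = 32.60 ✓.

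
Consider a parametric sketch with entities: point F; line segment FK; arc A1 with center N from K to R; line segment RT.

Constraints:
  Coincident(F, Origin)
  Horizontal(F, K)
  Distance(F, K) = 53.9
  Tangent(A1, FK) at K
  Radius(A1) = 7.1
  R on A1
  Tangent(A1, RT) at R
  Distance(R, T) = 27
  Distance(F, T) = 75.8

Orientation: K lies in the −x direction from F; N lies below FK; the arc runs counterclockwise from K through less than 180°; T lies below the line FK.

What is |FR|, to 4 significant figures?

60.79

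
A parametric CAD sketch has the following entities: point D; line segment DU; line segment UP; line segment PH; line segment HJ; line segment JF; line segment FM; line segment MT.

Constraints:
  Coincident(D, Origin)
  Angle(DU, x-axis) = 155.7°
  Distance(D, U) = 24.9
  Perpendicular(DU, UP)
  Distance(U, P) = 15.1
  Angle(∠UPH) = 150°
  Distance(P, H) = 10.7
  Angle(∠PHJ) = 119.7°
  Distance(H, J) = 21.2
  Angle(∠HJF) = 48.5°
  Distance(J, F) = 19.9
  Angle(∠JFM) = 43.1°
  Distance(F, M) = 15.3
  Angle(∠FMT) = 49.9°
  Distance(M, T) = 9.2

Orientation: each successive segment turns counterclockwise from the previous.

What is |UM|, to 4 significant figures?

27.90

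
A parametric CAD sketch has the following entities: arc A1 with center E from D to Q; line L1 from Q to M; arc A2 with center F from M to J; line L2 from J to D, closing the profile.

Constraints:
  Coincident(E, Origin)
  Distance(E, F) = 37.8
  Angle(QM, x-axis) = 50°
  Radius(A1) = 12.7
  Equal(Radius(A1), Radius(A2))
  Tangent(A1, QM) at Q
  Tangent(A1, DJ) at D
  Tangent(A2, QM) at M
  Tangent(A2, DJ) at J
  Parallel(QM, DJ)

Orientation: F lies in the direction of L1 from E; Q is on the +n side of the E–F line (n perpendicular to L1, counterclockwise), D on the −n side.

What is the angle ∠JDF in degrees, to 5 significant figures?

18.571°

The slot axis is L1's direction at 50.0°, so u = (cos 50.0°, sin 50.0°) = (0.64279, 0.76604) and n = (−sin 50.0°, cos 50.0°) = (-0.76604, 0.64279). E is at the origin and F lies 37.8 along u from E, so F = 37.8·u = (24.297, 28.956). Tangency of A1 to both parallel lines with radius 12.7 puts Q and D at E ± 12.7·n: Q = (-9.7288, 8.1634), D = (9.7288, -8.1634). Equal radii place M and J the same way about F: M = F + 12.7·n = (14.569, 37.120), J = F − 12.7·n = (34.026, 20.793). Then cos ∠JDF = DJ·DF / (|DJ||DF|), giving 18.571°.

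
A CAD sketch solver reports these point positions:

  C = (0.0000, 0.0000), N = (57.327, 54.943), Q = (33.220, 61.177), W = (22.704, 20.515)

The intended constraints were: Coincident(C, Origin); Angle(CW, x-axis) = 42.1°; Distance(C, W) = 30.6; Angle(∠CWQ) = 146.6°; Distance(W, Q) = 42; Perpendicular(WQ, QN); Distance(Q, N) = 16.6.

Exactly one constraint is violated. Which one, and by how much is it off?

Distance(Q, N) = 16.6 — off by 8.30.

C = (0.00, 0.00) ✓; CW at 42.10° ✓; |CW| = 30.60 ✓; ∠CWQ = 146.6° ✓; |WQ| = 42.00 ✓; ∠(WQ, QN) = 90.00° ✓; |QN| = 24.90 ✗.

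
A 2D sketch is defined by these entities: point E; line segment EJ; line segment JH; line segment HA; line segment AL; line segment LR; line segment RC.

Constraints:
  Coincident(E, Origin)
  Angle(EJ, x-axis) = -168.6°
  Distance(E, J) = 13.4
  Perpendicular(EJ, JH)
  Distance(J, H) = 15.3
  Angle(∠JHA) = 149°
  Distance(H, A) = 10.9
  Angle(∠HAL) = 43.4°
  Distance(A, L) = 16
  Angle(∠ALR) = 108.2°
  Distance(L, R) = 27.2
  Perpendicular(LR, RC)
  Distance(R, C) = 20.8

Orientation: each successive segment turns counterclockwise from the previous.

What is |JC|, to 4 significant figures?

28.17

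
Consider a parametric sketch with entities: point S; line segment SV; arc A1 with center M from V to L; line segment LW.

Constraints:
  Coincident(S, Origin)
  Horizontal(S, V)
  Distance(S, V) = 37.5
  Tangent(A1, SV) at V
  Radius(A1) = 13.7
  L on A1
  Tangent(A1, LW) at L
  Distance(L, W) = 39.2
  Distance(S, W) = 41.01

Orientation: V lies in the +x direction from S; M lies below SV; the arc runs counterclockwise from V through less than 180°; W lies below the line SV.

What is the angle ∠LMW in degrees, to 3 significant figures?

70.7°

S is at the origin; S and V share the same y with |SV| = 37.5 and V on the +x side, so V = (37.5, 0.00). The tangent condition forces MV to be normal to SV, so M = V + (0, -13.7) = (37.5, -13.7). Since ML ⟂ LW (tangency), |MW| = √(13.7² + 39.2²) = 41.5 regardless of where L sits on A1. So W lies on both circle(S, 41.01) and circle(M, 41.5); the below-SV intersection is W = (5.86, -40.6). L is the foot of the tangent from W: L = (25.7, -6.77).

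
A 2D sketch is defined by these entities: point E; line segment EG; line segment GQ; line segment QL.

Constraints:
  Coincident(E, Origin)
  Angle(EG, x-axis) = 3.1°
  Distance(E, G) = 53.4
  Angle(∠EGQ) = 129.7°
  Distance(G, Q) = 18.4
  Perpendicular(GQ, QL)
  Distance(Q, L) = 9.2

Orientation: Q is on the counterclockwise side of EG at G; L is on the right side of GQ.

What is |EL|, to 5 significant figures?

72.705

∠EGQ = 129.7°, so GQ runs at 3.1° + (180° − 129.7°) = 53.400° from the x-axis; with |GQ| = 18.4, Q = G + 18.4·(cos 53.400°, sin 53.400°) = (64.292, 17.660). GQ ⟂ QL; with |QL| = 9.2 on the right of GQ, L = Q + 9.2·(0.80282, -0.59622) = (71.678, 12.174). Then |EL| = |L − E| = 72.705.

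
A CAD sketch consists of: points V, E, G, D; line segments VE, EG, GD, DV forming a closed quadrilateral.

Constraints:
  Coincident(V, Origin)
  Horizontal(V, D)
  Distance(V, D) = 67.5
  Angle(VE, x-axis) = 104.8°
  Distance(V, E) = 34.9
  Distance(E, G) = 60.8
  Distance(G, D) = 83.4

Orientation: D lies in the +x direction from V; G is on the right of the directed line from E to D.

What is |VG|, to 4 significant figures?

29.32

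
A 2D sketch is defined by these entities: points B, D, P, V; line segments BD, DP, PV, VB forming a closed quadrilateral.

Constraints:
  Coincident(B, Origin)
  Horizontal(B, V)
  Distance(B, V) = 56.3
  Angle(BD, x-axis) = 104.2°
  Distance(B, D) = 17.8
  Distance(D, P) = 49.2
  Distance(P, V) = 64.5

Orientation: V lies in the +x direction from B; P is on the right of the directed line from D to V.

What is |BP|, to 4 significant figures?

31.74

Checks: |DP| = 49.20 ✓; |PV| = 64.50 ✓.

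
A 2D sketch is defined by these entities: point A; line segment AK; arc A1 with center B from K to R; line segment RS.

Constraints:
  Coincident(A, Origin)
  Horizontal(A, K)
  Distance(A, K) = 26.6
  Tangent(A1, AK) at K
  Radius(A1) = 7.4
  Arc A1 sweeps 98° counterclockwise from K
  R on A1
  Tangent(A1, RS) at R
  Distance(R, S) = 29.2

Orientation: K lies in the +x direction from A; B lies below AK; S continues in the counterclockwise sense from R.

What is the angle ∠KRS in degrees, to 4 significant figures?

131.0°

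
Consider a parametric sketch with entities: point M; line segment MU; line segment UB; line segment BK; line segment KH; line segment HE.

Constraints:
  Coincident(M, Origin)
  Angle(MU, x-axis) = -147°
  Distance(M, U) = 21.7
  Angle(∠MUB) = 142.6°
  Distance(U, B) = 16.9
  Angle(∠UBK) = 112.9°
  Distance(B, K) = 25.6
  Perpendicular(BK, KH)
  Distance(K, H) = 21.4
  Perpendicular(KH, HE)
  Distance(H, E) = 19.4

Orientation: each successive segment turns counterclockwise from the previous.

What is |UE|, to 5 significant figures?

14.044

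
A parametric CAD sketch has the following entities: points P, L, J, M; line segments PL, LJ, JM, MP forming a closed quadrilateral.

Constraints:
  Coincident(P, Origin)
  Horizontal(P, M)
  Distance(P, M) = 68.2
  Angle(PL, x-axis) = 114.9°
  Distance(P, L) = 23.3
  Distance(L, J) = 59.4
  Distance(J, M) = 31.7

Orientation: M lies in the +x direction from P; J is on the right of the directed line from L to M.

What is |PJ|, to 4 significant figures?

41.07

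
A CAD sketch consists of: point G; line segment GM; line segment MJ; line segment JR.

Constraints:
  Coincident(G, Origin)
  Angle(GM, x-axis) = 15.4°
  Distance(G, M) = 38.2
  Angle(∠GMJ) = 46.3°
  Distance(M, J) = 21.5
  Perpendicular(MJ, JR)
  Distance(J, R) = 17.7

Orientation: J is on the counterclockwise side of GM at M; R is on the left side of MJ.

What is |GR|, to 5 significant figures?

11.058

G is at the origin; GM runs at 15.4° with length 38.2, so M = 38.2·(cos 15.4°, sin 15.4°) = (36.828, 10.144). ∠GMJ = 46.3°, so MJ runs at 15.4° + (180° − 46.3°) = 149.10° from the x-axis; with |MJ| = 21.5, J = M + 21.5·(cos 149.10°, sin 149.10°) = (18.380, 21.185). MJ is perpendicular to JR; with |JR| = 17.7 on the left of MJ, R = J + 17.7·(-0.51354, -0.85806) = (9.2904, 5.9976). Then |GR| = |R − G| = 11.058.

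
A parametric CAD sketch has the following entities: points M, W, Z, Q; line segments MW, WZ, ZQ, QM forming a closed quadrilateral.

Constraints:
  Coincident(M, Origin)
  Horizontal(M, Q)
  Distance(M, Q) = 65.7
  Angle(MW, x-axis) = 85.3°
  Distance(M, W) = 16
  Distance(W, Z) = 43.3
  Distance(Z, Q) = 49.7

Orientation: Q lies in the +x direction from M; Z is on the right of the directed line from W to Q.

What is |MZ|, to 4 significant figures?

30.97

Checks: |WZ| = 43.30 ✓; |ZQ| = 49.70 ✓.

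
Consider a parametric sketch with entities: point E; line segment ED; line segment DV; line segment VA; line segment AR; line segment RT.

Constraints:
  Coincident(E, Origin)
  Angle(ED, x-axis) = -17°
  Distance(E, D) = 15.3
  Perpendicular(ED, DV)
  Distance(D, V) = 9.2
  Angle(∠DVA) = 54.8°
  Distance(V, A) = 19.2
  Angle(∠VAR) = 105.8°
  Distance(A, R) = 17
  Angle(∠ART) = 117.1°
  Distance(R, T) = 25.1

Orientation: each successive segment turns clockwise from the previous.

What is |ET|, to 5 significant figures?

36.880

E is at the origin; ED runs at -17.0° with length 15.3, so D = (14.631, -4.4733). ED is perpendicular to DV, so DV runs at -107.00°; with |DV| = 9.2, V = (11.942, -13.271). ∠DVA = 54.8° gives VA at 127.80° from the x-axis; with |VA| = 19.2, A = (0.17383, 1.8997). ∠VAR = 105.8° gives AR at 53.600° from the x-axis; with |AR| = 17.0, R = (10.262, 15.583). ∠ART = 117.1° gives RT at -9.3000° from the x-axis; with |RT| = 25.1, T = (35.032, 11.527). Then |ET| = |T − E| = 36.880.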